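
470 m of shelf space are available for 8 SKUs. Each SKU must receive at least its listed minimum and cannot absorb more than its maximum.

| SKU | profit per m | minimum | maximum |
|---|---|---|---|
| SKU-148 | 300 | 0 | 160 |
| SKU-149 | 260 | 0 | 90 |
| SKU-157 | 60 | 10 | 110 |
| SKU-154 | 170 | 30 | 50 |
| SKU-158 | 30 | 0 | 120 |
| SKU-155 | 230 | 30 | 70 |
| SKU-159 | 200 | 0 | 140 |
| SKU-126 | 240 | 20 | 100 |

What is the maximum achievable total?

Meeting every minimum uses 0+0+10+30+0+30+0+20 = 90 m, leaving 380.
Highest profit per m first: SKU-148 300 > SKU-149 260 > SKU-126 240 > SKU-155 230 > SKU-159 200 > SKU-154 170 > SKU-157 60 > SKU-158 30.
SKU-148 takes 160 more to reach its cap of 160 ; 220 left.
SKU-149: +90 to 90 (cap) ; 130 left.
Give SKU-126 80 more to hit its cap of 100 ; 50 left.
Give SKU-155 40 more to hit its cap of 70 ; 10 left.
Only 10 left; SKU-159 takes them to reach 10.
Total = 300×160 + 260×90 + 60×10 + 170×30 + 230×70 + 200×10 + 240×100 = 119200.

119200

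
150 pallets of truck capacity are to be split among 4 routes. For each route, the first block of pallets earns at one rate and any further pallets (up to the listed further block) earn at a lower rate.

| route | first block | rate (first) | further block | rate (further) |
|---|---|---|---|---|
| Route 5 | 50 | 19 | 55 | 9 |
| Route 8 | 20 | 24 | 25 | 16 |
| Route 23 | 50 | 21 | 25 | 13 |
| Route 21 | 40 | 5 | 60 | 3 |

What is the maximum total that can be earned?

2945

Rank every tier by rate: Route 8/T1 24 > Route 23/T1 21 > Route 5/T1 19 > Route 8/T2 16 > Route 23/T2 13 > Route 5/T2 9 > Route 21/T1 5 > Route 21/T2 3.
Fill Route 8 T1 block (20 at 24) ; 130 left.
Route 23/T1 (21): +50 ; 80 left.
Fill Route 5 T1 block (50 at 19) ; 30 left.
Route 8 T2 at 16: fill all 25 ; 5 left.
Route 23 T2 at 13: only 5 left, fill 5.
Total = 24×20 + 21×50 + 19×50 + 16×25 + 13×5 = 2945.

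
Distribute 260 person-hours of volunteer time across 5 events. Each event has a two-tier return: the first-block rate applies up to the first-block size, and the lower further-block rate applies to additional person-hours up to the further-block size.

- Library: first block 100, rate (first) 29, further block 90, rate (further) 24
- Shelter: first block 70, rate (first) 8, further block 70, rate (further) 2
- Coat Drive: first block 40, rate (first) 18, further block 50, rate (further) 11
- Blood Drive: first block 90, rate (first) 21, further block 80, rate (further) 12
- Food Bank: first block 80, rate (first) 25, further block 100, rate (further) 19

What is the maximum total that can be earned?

Rank every tier by rate: Library/tier1 29 > Food Bank/tier1 25 > Library/tier2 24 > Blood Drive/tier1 21 > Food Bank/tier2 19 > Coat Drive/tier1 18 > Blood Drive/tier2 12 > Coat Drive/tier2 11 > Shelter/tier1 8 > Shelter/tier2 2.
Library/tier1 (29): +100 → 160 left.
Food Bank/tier1 (25): +80 → 80 left.
80 remain; put them into Library tier2 at 24.
Total = 29×100 + 25×80 + 24×80 = 6820.

6820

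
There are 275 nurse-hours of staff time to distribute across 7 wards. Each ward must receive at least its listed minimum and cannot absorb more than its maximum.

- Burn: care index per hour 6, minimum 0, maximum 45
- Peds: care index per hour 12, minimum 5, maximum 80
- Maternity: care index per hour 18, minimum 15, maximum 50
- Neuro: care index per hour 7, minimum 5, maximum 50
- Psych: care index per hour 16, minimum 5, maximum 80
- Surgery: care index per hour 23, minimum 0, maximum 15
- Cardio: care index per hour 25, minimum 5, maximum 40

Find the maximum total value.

Meeting every minimum uses 0+5+15+5+5+0+5 = 35 nurse-hours, leaving 240.
Highest care index per hour first: Cardio 25 > Surgery 23 > Maternity 18 > Psych 16 > Peds 12 > Neuro 7 > Burn 6.
Cardio: +35 to 40 (cap) — 205 left.
Give Surgery 15 more to hit its cap of 15 — 190 left.
Maternity takes 35 more to reach its cap of 50 — 155 left.
Give Psych 75 more to hit its cap of 80 — 80 left.
Peds: +75 to 80 (cap) — 5 left.
Only 5 left; Neuro takes them to reach 10.
Total = 12×80 + 18×50 + 7×10 + 16×80 + 23×15 + 25×40 = 4555.

4555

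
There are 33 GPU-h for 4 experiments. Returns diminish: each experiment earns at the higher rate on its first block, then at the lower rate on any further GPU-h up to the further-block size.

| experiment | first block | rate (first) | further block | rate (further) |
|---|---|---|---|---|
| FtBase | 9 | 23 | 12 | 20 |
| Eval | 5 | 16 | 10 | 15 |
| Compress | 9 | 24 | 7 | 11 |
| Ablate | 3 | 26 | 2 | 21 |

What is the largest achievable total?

Treat each block as its own option and order by rate: Ablate/T1 26 > Compress/T1 24 > FtBase/T1 23 > Ablate/T2 21 > FtBase/T2 20 > Eval/T1 16 > Eval/T2 15 > Compress/T2 11.
Fill Ablate T1 block (3 at 26) ; 30 left.
Compress/T1 (24): +9 ; 21 left.
FtBase T1 at 23: fill all 9 ; 12 left.
Ablate/T2 (21): +2 ; 10 left.
FtBase T2 at 20: only 10 left, fill 10.
Total = 26×3 + 24×9 + 23×9 + 21×2 + 20×10 = 743.

743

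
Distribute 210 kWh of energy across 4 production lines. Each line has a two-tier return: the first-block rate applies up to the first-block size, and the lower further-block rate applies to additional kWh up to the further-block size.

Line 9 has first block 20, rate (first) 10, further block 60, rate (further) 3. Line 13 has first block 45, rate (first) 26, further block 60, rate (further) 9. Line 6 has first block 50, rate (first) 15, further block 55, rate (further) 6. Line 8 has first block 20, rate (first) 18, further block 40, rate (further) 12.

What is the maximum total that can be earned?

3275

Rank every tier by rate: Line 13/T1 26 > Line 8/T1 18 > Line 6/T1 15 > Line 8/T2 12 > Line 9/T1 10 > Line 13/T2 9 > Line 6/T2 6 > Line 9/T2 3.
Line 13 T1 at 26: fill all 45 → 165 left.
Fill Line 8 T1 block (20 at 18) → 145 left.
Line 6 T1 at 15: fill all 50 → 95 left.
Line 8/T2 (12): +40 → 55 left.
Fill Line 9 T1 block (20 at 10) → 35 left.
35 remain; put them into Line 13 T2 at 9.
Total = 26×45 + 18×20 + 15×50 + 12×40 + 10×20 + 9×35 = 3275.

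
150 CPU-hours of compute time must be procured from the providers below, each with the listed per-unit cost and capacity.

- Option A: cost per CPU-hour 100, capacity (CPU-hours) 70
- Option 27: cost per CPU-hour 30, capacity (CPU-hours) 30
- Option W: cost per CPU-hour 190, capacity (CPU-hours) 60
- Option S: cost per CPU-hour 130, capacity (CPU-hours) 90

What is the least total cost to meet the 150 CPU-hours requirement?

14400

Cheapest first:
Option 27 (30): use full 30 ; 120 CPU-hours to go.
Take 70 from Option A at 100 ; need 50 more.
Take 50 from Option S at 130 to finish.
Option W: unused.
Cost = 30×30 + 70×100 + 50×130 = 14400.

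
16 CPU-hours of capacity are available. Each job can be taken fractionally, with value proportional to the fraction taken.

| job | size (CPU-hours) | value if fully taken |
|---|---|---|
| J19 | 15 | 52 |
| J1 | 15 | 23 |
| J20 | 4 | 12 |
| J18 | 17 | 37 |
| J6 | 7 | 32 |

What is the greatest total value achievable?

63.2

Sort by value density: J6 32/7≈4.57, J19 52/15≈3.47, J20 12/4≈3, J18 37/17≈2.18, J1 23/15≈1.53.
J6: take in full, 7 CPU-hours for value 32 → 9 left.
Only 9 CPU-hours remain; take 9/15 of J19 for value 52×9/15 = 31.2.
Total value = 63.2.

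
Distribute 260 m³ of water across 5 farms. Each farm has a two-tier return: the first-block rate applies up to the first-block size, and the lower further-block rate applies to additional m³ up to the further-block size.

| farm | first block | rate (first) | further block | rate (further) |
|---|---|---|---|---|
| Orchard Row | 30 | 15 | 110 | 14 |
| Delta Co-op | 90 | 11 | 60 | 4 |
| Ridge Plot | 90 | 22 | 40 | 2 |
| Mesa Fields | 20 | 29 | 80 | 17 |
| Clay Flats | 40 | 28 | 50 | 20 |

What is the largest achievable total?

5700

Order all 10 blocks by rate: Mesa Fields/T1 29 > Clay Flats/T1 28 > Ridge Plot/T1 22 > Clay Flats/T2 20 > Mesa Fields/T2 17 > Orchard Row/T1 15 > Orchard Row/T2 14 > Delta Co-op/T1 11 > Delta Co-op/T2 4 > Ridge Plot/T2 2.
Mesa Fields T1 at 29: fill all 20 ; 240 left.
Clay Flats/T1 (28): +40 ; 200 left.
Fill Ridge Plot T1 block (90 at 22) ; 110 left.
Clay Flats T2 at 20: fill all 50 ; 60 left.
Mesa Fields T2 at 17: only 60 left, fill 60.
Total = 29×20 + 28×40 + 22×90 + 20×50 + 17×60 = 5700.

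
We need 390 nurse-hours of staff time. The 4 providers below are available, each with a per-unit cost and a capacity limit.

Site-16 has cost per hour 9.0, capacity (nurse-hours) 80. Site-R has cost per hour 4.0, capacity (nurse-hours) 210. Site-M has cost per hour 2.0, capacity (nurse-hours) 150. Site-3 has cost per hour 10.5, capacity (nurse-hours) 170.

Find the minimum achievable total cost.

1410

Fill from the cheapest provider first.
Take 150 from Site-M at 2.0 ; need 240 more.
Site-R (4.0): use full 210 ; 30 nurse-hours to go.
Site-16 at 9.0: take 30 of its 80 ; requirement met.
Site-3: unused.
Cost = 150×2.0 + 210×4.0 + 30×9.0 = 1410.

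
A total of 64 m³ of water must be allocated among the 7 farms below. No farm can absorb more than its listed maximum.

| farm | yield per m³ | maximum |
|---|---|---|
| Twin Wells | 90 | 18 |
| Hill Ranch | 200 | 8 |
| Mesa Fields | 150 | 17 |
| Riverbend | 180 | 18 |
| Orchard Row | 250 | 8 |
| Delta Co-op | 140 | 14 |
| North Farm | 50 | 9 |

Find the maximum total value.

Order the farms by yield per m³: Orchard Row 250 > Hill Ranch 200 > Riverbend 180 > Mesa Fields 150 > Delta Co-op 140 > Twin Wells 90 > North Farm 50.
Orchard Row: +8 to 8 (cap) ; 56 left.
Hill Ranch: +8 to 8 (cap) ; 48 left.
Riverbend takes 18 to reach its cap of 18 ; 30 left.
Mesa Fields takes 17 to reach its cap of 17 ; 13 left.
Delta Co-op has room for 14 but only 13 remain, so it gets 13.
Total = 200×8 + 150×17 + 180×18 + 250×8 + 140×13 = 11210.

11210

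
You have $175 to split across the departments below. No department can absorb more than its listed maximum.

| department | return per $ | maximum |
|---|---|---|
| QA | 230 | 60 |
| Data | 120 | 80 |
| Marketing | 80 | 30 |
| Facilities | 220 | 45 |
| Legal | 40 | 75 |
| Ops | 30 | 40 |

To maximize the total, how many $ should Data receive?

Rank by return per $: QA 230 > Facilities 220 > Data 120 > Marketing 80 > Legal 40 > Ops 30.
Give QA 60 to hit its cap of 60 → 115 left.
Facilities: +45 to 45 (cap) → 70 left.
Only 70 left; Data takes them to reach 70.

70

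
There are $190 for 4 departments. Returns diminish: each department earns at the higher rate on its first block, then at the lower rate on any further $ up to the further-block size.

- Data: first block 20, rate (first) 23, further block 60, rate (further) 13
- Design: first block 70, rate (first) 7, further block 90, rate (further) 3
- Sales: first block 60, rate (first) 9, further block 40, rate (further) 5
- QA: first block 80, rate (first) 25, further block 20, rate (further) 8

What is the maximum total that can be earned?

Treat each block as its own option and order by rate: QA/tier1 25 > Data/tier1 23 > Data/tier2 13 > Sales/tier1 9 > QA/tier2 8 > Design/tier1 7 > Sales/tier2 5 > Design/tier2 3.
Fill QA tier1 block (80 at 25) — 110 left.
Data/tier1 (23): +20 — 90 left.
Data tier2 at 13: fill all 60 — 30 left.
30 remain; put them into Sales tier1 at 9.
Total = 25×80 + 23×20 + 13×60 + 9×30 = 3510.

3510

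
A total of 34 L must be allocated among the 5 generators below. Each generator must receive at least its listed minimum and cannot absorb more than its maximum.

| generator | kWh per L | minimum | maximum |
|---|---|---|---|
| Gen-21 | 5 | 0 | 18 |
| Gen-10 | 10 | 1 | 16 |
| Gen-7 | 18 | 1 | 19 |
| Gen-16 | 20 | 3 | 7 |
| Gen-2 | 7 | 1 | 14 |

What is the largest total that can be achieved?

559

Meeting every minimum uses 0+1+1+3+1 = 6 L, leaving 28.
Highest kWh per L first: Gen-16 20 > Gen-7 18 > Gen-10 10 > Gen-2 7 > Gen-21 5.
Give Gen-16 4 more to hit its cap of 7 → 24 left.
Gen-7 takes 18 more to reach its cap of 19 → 6 left.
Only 6 left; Gen-10 takes them to reach 7.
Total = 10×7 + 18×19 + 20×7 + 7×1 = 559.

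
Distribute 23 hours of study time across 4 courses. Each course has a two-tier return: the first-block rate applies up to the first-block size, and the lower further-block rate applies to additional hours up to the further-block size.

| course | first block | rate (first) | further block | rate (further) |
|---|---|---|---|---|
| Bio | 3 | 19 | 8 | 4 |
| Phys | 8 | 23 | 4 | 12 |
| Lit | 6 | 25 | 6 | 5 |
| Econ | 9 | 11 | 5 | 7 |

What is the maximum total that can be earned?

Treat each block as its own option and order by rate: Lit/first 25 > Phys/first 23 > Bio/first 19 > Phys/second 12 > Econ/first 11 > Econ/second 7 > Lit/second 5 > Bio/second 4.
Lit first at 25: fill all 6 ; 17 left.
Phys/first (23): +8 ; 9 left.
Bio/first (19): +3 ; 6 left.
Fill Phys second block (4 at 12) ; 2 left.
Econ first at 11: only 2 left, fill 2.
Total = 25×6 + 23×8 + 19×3 + 12×4 + 11×2 = 461.

461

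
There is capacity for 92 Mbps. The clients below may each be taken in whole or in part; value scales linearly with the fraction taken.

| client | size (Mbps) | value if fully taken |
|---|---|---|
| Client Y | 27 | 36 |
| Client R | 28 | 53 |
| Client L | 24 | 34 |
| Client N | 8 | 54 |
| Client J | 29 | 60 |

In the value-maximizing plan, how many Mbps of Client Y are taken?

3

Sort by value density: Client N 54/8≈6.75, Client J 60/29≈2.07, Client R 53/28≈1.89, Client L 34/24≈1.42, Client Y 36/27≈1.33.
All 8 Mbps of Client N fit (value 54) → 84 remain.
Client J: take in full, 29 Mbps for value 60 → 55 left.
Client R: take in full, 28 Mbps for value 53 → 27 left.
Client L: take in full, 24 Mbps for value 34 → 3 left.
Fill the last 3 Mbps with part of Client Y: 3/27 of it earns 4.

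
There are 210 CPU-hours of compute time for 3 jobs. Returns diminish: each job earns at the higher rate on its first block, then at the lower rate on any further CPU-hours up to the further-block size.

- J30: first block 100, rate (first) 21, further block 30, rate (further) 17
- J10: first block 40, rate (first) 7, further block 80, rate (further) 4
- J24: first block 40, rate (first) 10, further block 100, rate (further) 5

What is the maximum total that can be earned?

Order all 6 blocks by rate: J30/first 21 > J30/second 17 > J24/first 10 > J10/first 7 > J24/second 5 > J10/second 4.
J30/first (21): +100 ; 110 left.
J30/second (17): +30 ; 80 left.
Fill J24 first block (40 at 10) ; 40 left.
J10/first (7): +40 ; 0 left.
Total = 21×100 + 17×30 + 10×40 + 7×40 = 3290.

3290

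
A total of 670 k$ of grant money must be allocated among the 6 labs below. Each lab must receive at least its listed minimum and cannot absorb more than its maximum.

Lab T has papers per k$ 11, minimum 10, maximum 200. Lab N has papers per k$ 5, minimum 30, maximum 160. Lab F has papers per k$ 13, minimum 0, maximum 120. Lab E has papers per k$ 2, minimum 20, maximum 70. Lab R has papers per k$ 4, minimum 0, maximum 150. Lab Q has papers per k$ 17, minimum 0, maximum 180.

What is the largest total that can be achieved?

Meeting every minimum uses 10+30+0+20+0+0 = 60 k$, leaving 610.
Order the labs by papers per k$: Lab Q 17 > Lab F 13 > Lab T 11 > Lab N 5 > Lab R 4 > Lab E 2.
Lab Q takes 180 more to reach its cap of 180 — 430 left.
Lab F: +120 to 120 (cap) — 310 left.
Lab T: +190 to 200 (cap) — 120 left.
Lab N: +120 (room for 130) → 150. Pool exhausted.
Total = 11×200 + 5×150 + 13×120 + 2×20 + 17×180 = 7610.

7610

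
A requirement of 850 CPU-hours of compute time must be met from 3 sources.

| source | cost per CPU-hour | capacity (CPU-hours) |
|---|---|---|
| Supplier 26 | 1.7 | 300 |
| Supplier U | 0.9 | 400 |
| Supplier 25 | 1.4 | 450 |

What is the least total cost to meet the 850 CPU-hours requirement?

990

Use sources in increasing cost order.
Take 400 from Supplier U at 0.9 ; need 450 more.
Supplier 25 at 1.4: take all 450 CPU-hours ; 0 still needed.
Supplier 26: unused.
Cost = 400×0.9 + 450×1.4 = 990.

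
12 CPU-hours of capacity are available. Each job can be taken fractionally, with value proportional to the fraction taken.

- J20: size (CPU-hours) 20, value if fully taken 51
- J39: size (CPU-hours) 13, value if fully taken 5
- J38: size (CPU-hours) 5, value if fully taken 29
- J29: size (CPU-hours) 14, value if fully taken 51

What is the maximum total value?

Sort by value density: J38 29/5≈5.8, J29 51/14≈3.64, J20 51/20≈2.55, J39 5/13≈0.385.
All 5 CPU-hours of J38 fit (value 29) — 7 remain.
Fill the last 7 CPU-hours with part of J29: 7/14 of it earns 25.5.
Total value = 54.5.

54.5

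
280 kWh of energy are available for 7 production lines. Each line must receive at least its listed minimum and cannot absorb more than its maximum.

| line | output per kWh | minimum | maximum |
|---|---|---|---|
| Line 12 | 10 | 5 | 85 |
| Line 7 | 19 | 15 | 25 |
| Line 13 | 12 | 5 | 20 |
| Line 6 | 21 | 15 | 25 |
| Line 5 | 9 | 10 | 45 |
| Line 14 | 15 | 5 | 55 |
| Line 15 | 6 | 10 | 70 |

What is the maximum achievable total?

Meeting every minimum uses 5+15+5+15+10+5+10 = 65 kWh, leaving 215.
Rank by output per kWh: Line 6 21 > Line 7 19 > Line 14 15 > Line 13 12 > Line 12 10 > Line 5 9 > Line 15 6.
Line 6: +10 to 25 (cap) ; 205 left.
Give Line 7 10 more to hit its cap of 25 ; 195 left.
Give Line 14 50 more to hit its cap of 55 ; 145 left.
Give Line 13 15 more to hit its cap of 20 ; 130 left.
Line 12: +80 to 85 (cap) ; 50 left.
Line 5: +35 to 45 (cap) ; 15 left.
Line 15: +15 (room for 60) → 25. Pool exhausted.
Total = 10×85 + 19×25 + 12×20 + 21×25 + 9×45 + 15×55 + 6×25 = 3470.

3470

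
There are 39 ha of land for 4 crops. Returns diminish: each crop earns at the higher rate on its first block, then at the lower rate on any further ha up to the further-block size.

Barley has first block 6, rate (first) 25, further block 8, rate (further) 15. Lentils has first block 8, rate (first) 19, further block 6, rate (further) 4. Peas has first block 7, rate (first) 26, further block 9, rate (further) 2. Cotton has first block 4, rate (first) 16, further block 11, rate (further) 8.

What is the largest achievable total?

Rank every tier by rate: Peas/first 26 > Barley/first 25 > Lentils/first 19 > Cotton/first 16 > Barley/second 15 > Cotton/second 8 > Lentils/second 4 > Peas/second 2.
Fill Peas first block (7 at 26) → 32 left.
Barley/first (25): +6 → 26 left.
Lentils/first (19): +8 → 18 left.
Cotton/first (16): +4 → 14 left.
Fill Barley second block (8 at 15) → 6 left.
Cotton second at 8: only 6 left, fill 6.
Total = 26×7 + 25×6 + 19×8 + 16×4 + 15×8 + 8×6 = 716.

716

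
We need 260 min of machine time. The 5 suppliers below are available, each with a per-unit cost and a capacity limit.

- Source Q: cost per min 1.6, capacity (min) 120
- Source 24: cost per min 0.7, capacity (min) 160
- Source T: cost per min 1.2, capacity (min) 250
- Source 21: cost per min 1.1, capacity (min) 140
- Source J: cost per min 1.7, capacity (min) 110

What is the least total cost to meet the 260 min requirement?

222

Use suppliers in increasing cost order.
Take 160 from Source 24 at 0.7 — need 100 more.
Take 100 from Source 21 at 1.1 to finish.
Source T, Source Q, Source J: unused.
Cost = 160×0.7 + 100×1.1 = 222.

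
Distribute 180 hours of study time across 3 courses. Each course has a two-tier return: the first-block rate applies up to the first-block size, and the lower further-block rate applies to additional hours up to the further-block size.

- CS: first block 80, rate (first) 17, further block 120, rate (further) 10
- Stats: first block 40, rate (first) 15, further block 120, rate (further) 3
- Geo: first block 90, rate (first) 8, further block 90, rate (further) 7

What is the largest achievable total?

2560

Order all 6 blocks by rate: CS/tier1 17 > Stats/tier1 15 > CS/tier2 10 > Geo/tier1 8 > Geo/tier2 7 > Stats/tier2 3.
Fill CS tier1 block (80 at 17) → 100 left.
Stats/tier1 (15): +40 → 60 left.
60 remain; put them into CS tier2 at 10.
Total = 17×80 + 15×40 + 10×60 = 2560.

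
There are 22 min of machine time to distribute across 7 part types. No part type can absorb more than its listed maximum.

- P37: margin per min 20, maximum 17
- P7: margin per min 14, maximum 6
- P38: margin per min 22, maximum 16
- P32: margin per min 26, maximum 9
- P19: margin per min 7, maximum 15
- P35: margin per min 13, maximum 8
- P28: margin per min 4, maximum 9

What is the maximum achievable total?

Rank by margin per min: P32 26 > P38 22 > P37 20 > P7 14 > P35 13 > P19 7 > P28 4.
Give P32 9 to hit its cap of 9 ; 13 left.
P38: +13 (room for 16) → 13. Pool exhausted.
Total = 22×13 + 26×9 = 520.

520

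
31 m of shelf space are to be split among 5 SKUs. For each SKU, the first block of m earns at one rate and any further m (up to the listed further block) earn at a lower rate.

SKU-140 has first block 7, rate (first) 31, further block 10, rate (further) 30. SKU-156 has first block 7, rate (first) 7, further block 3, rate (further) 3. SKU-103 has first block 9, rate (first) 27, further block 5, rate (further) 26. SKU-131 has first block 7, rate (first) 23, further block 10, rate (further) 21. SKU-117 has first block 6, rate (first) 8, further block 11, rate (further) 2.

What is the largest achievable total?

Order all 10 blocks by rate: SKU-140/tier1 31 > SKU-140/tier2 30 > SKU-103/tier1 27 > SKU-103/tier2 26 > SKU-131/tier1 23 > SKU-131/tier2 21 > SKU-117/tier1 8 > SKU-156/tier1 7 > SKU-156/tier2 3 > SKU-117/tier2 2.
SKU-140 tier1 at 31: fill all 7 — 24 left.
Fill SKU-140 tier2 block (10 at 30) — 14 left.
SKU-103/tier1 (27): +9 — 5 left.
Fill SKU-103 tier2 block (5 at 26) — 0 left.
Total = 31×7 + 30×10 + 27×9 + 26×5 = 890.

890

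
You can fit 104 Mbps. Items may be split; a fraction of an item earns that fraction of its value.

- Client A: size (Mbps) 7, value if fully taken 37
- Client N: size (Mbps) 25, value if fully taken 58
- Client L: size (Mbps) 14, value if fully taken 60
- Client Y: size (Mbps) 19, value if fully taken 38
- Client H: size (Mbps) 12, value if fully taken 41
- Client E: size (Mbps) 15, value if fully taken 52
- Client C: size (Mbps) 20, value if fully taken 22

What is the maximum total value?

299.2

Sort by value density: Client A 37/7≈5.29, Client L 60/14≈4.29, Client E 52/15≈3.47, Client H 41/12≈3.42, Client N 58/25≈2.32, Client Y 38/19≈2, Client C 22/20≈1.1.
All 7 Mbps of Client A fit (value 37) — 97 remain.
All 14 Mbps of Client L fit (value 60) — 83 remain.
Take all of Client E (15 Mbps, value 52) — 68 Mbps left.
Client H: take in full, 12 Mbps for value 41 — 56 left.
All 25 Mbps of Client N fit (value 58) — 31 remain.
Take all of Client Y (19 Mbps, value 38) — 12 Mbps left.
12 Mbps left: a 12/20 share of Client C gives 22×12/20 = 13.2.
Total value = 299.2.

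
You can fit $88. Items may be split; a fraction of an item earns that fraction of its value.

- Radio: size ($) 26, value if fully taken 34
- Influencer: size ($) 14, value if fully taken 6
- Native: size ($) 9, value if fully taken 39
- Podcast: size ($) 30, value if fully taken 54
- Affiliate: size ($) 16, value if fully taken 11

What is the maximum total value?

Sort by value density: Native 39/9≈4.33, Podcast 54/30≈1.8, Radio 34/26≈1.31, Affiliate 11/16≈0.688, Influencer 6/14≈0.429.
Native: take in full, 9 $ for value 39 — 79 left.
Podcast: take in full, 30 $ for value 54 — 49 left.
Radio: take in full, 26 $ for value 34 — 23 left.
Affiliate: take in full, 16 $ for value 11 — 7 left.
Only 7 $ remain; take 7/14 of Influencer for value 6×7/14 = 3.
Total value = 141.

141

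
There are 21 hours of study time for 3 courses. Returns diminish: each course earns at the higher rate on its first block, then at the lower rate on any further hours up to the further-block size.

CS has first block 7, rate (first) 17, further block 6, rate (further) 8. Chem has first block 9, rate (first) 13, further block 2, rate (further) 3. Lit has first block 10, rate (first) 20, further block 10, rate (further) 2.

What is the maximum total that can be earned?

Rank every tier by rate: Lit/first 20 > CS/first 17 > Chem/first 13 > CS/second 8 > Chem/second 3 > Lit/second 2.
Lit first at 20: fill all 10 ; 11 left.
CS first at 17: fill all 7 ; 4 left.
Chem first at 13: only 4 left, fill 4.
Total = 20×10 + 17×7 + 13×4 = 371.

371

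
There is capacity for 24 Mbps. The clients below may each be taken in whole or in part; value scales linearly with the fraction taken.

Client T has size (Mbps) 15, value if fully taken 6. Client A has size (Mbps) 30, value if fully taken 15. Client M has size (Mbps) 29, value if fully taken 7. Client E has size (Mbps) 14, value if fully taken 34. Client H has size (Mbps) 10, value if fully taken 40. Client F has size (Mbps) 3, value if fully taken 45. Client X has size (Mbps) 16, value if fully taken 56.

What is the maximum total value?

Best value per unit of size first: Client F 45/3≈15, Client H 40/10≈4, Client X 56/16≈3.5, Client E 34/14≈2.43, Client A 15/30≈0.5, Client T 6/15≈0.4, Client M 7/29≈0.241.
Take all of Client F (3 Mbps, value 45) → 21 Mbps left.
Take all of Client H (10 Mbps, value 40) → 11 Mbps left.
11 Mbps left: a 11/16 share of Client X gives 56×11/16 = 38.5.
Total value = 123.5.

123.5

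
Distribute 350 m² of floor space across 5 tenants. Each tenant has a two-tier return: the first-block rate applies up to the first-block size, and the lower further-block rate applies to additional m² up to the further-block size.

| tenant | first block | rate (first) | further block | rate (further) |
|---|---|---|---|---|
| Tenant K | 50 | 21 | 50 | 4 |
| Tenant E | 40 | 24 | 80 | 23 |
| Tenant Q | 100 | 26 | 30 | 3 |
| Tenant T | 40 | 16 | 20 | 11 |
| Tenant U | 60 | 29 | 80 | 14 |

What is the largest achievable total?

8510

Treat each block as its own option and order by rate: Tenant U/T1 29 > Tenant Q/T1 26 > Tenant E/T1 24 > Tenant E/T2 23 > Tenant K/T1 21 > Tenant T/T1 16 > Tenant U/T2 14 > Tenant T/T2 11 > Tenant K/T2 4 > Tenant Q/T2 3.
Tenant U/T1 (29): +60 ; 290 left.
Tenant Q T1 at 26: fill all 100 ; 190 left.
Fill Tenant E T1 block (40 at 24) ; 150 left.
Tenant E/T2 (23): +80 ; 70 left.
Tenant K/T1 (21): +50 ; 20 left.
Tenant T T1 at 16: only 20 left, fill 20.
Total = 29×60 + 26×100 + 24×40 + 23×80 + 21×50 + 16×20 = 8510.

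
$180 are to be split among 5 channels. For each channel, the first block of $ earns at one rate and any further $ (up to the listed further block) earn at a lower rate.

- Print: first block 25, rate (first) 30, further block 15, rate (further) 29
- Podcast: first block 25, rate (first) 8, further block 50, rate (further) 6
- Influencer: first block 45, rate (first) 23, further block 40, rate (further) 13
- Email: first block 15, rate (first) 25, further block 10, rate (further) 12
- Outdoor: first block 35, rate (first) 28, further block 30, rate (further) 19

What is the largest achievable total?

4340

Rank every tier by rate: Print/first 30 > Print/second 29 > Outdoor/first 28 > Email/first 25 > Influencer/first 23 > Outdoor/second 19 > Influencer/second 13 > Email/second 12 > Podcast/first 8 > Podcast/second 6.
Fill Print first block (25 at 30) — 155 left.
Print second at 29: fill all 15 — 140 left.
Fill Outdoor first block (35 at 28) — 105 left.
Email/first (25): +15 — 90 left.
Influencer/first (23): +45 — 45 left.
Fill Outdoor second block (30 at 19) — 15 left.
Influencer/second: +15 of 40 at 13; pool empty.
Total = 30×25 + 29×15 + 28×35 + 25×15 + 23×45 + 19×30 + 13×15 = 4340.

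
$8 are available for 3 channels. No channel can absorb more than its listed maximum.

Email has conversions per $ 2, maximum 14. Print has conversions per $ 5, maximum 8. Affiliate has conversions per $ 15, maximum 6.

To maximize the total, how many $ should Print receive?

2

Rank by conversions per $: Affiliate 15 > Print 5 > Email 2.
Give Affiliate 6 to hit its cap of 6 ; 2 left.
Only 2 left; Print takes them to reach 2.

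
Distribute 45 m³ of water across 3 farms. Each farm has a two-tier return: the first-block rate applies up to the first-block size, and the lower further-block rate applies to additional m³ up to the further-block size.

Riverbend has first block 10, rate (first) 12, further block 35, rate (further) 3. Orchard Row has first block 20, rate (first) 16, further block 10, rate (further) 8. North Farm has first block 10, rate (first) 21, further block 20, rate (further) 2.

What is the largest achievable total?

Rank every tier by rate: North Farm/tier1 21 > Orchard Row/tier1 16 > Riverbend/tier1 12 > Orchard Row/tier2 8 > Riverbend/tier2 3 > North Farm/tier2 2.
North Farm tier1 at 21: fill all 10 — 35 left.
Fill Orchard Row tier1 block (20 at 16) — 15 left.
Fill Riverbend tier1 block (10 at 12) — 5 left.
Orchard Row/tier2: +5 of 10 at 8; pool empty.
Total = 21×10 + 16×20 + 12×10 + 8×5 = 690.

690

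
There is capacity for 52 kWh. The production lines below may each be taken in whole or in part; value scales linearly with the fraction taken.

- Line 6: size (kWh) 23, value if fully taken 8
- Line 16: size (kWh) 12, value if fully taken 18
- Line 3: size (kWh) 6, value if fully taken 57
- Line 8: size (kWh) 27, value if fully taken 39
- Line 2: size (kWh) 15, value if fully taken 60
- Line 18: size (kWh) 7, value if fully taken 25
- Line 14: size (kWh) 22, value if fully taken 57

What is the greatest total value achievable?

Best value per unit of size first: Line 3 57/6≈9.5, Line 2 60/15≈4, Line 18 25/7≈3.57, Line 14 57/22≈2.59, Line 16 18/12≈1.5, Line 8 39/27≈1.44, Line 6 8/23≈0.348.
Take all of Line 3 (6 kWh, value 57) ; 46 kWh left.
Take all of Line 2 (15 kWh, value 60) ; 31 kWh left.
Line 18: take in full, 7 kWh for value 25 ; 24 left.
Line 14: take in full, 22 kWh for value 57 ; 2 left.
Only 2 kWh remain; take 2/12 of Line 16 for value 18×2/12 = 3.
Total value = 202.

202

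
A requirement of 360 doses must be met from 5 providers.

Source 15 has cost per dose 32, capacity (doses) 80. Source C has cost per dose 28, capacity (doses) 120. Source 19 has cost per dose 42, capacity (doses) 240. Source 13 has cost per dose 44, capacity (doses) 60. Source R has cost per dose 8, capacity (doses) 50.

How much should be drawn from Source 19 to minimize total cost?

Fill from the cheapest provider first.
Take 50 from Source R at 8 ; need 310 more.
Source C at 28: take all 120 doses ; 190 still needed.
Source 15 (32): use full 80 ; 110 doses to go.
Source 19 (42): take the remaining 110 ; done.
Source 13: unused.

110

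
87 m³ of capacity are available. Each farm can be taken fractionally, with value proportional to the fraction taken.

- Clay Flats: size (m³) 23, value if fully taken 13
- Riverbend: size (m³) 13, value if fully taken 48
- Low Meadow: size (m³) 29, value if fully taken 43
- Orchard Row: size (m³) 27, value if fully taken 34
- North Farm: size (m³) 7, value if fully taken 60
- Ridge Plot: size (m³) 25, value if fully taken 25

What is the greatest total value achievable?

Rank by value-to-size ratio: North Farm 60/7≈8.57, Riverbend 48/13≈3.69, Low Meadow 43/29≈1.48, Orchard Row 34/27≈1.26, Ridge Plot 25/25≈1, Clay Flats 13/23≈0.565.
North Farm: take in full, 7 m³ for value 60 — 80 left.
Take all of Riverbend (13 m³, value 48) — 67 m³ left.
Take all of Low Meadow (29 m³, value 43) — 38 m³ left.
Orchard Row: take in full, 27 m³ for value 34 — 11 left.
Only 11 m³ remain; take 11/25 of Ridge Plot for value 25×11/25 = 11.
Total value = 196.

196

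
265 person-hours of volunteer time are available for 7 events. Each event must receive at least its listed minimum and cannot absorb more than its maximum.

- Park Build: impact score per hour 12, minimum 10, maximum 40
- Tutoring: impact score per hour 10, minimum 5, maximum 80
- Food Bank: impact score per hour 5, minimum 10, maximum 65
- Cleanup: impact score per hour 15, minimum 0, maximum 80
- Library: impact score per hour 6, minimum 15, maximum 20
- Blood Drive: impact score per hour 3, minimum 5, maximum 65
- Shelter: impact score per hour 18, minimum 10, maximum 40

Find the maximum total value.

3305

Meeting every minimum uses 10+5+10+0+15+5+10 = 55 person-hours, leaving 210.
Highest impact score per hour first: Shelter 18 > Cleanup 15 > Park Build 12 > Tutoring 10 > Library 6 > Food Bank 5 > Blood Drive 3.
Shelter takes 30 more to reach its cap of 40 — 180 left.
Give Cleanup 80 more to hit its cap of 80 — 100 left.
Give Park Build 30 more to hit its cap of 40 — 70 left.
Tutoring: +70 (room for 75) → 75. Pool exhausted.
Total = 12×40 + 10×75 + 5×10 + 15×80 + 6×15 + 3×5 + 18×40 = 3305.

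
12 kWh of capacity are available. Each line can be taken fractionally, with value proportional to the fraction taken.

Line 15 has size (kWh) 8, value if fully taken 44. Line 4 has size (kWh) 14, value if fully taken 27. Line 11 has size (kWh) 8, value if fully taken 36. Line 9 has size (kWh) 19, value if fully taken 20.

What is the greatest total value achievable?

Rank by value-to-size ratio: Line 15 44/8≈5.5, Line 11 36/8≈4.5, Line 4 27/14≈1.93, Line 9 20/19≈1.05.
Line 15: take in full, 8 kWh for value 44 — 4 left.
Fill the last 4 kWh with part of Line 11: 4/8 of it earns 18.
Total value = 62.

62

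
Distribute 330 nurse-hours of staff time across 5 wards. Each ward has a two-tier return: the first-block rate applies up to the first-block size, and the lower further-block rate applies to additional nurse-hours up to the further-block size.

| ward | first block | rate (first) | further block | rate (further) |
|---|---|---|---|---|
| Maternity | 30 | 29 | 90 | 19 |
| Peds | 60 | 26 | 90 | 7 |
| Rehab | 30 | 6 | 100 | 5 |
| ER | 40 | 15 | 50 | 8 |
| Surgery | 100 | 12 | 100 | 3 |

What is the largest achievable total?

6020

Treat each block as its own option and order by rate: Maternity/tier1 29 > Peds/tier1 26 > Maternity/tier2 19 > ER/tier1 15 > Surgery/tier1 12 > ER/tier2 8 > Peds/tier2 7 > Rehab/tier1 6 > Rehab/tier2 5 > Surgery/tier2 3.
Maternity tier1 at 29: fill all 30 ; 300 left.
Fill Peds tier1 block (60 at 26) ; 240 left.
Fill Maternity tier2 block (90 at 19) ; 150 left.
ER/tier1 (15): +40 ; 110 left.
Surgery tier1 at 12: fill all 100 ; 10 left.
ER/tier2: +10 of 50 at 8; pool empty.
Total = 29×30 + 26×60 + 19×90 + 15×40 + 12×100 + 8×10 = 6020.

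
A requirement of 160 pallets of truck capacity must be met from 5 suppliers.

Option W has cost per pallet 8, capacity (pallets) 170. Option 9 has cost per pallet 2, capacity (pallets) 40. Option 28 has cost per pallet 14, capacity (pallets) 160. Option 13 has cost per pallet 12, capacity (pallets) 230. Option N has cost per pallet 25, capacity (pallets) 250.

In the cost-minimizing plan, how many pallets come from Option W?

120

Fill from the cheapest supplier first.
Option 9 at 2: take all 40 pallets ; 120 still needed.
Take 120 from Option W at 8 to finish.
Option 13, Option 28, Option N: unused.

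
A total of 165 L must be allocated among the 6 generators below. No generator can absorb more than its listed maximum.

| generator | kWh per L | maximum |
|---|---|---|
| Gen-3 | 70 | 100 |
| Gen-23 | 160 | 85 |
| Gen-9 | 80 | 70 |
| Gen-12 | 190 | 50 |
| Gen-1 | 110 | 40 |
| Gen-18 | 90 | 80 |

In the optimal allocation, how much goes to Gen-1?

Rank by kWh per L: Gen-12 190 > Gen-23 160 > Gen-1 110 > Gen-18 90 > Gen-9 80 > Gen-3 70.
Gen-12 takes 50 to reach its cap of 50 — 115 left.
Gen-23 takes 85 to reach its cap of 85 — 30 left.
Gen-1 has room for 40 but only 30 remain, so it gets 30.

30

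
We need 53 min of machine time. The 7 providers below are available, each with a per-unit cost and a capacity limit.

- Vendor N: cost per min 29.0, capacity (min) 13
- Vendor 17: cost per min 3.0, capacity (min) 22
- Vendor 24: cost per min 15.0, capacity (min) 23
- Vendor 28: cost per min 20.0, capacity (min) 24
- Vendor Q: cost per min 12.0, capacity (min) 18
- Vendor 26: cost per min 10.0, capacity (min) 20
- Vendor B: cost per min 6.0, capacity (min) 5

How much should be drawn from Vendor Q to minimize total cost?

6

Use providers in increasing cost order.
Take 22 from Vendor 17 at 3.0 — need 31 more.
Vendor B at 6.0: take all 5 min — 26 still needed.
Vendor 26 at 10.0: take all 20 min — 6 still needed.
Vendor Q (12.0): take the remaining 6 — done.
Vendor 24, Vendor 28, Vendor N: unused.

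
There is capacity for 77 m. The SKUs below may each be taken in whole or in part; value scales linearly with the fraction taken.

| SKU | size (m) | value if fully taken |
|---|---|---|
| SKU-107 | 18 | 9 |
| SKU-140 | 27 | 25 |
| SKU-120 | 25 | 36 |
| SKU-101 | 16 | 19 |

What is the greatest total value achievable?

84.5

Sort by value density: SKU-120 36/25≈1.44, SKU-101 19/16≈1.19, SKU-140 25/27≈0.926, SKU-107 9/18≈0.5.
SKU-120: take in full, 25 m for value 36 ; 52 left.
Take all of SKU-101 (16 m, value 19) ; 36 m left.
Take all of SKU-140 (27 m, value 25) ; 9 m left.
9 m left: a 9/18 share of SKU-107 gives 9×9/18 = 4.5.
Total value = 84.5.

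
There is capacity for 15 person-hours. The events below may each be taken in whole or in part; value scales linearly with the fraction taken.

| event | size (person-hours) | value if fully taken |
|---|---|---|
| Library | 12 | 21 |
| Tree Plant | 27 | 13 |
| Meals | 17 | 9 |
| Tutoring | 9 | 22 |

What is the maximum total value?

32.5

Best value per unit of size first: Tutoring 22/9≈2.44, Library 21/12≈1.75, Meals 9/17≈0.529, Tree Plant 13/27≈0.481.
All 9 person-hours of Tutoring fit (value 22) — 6 remain.
Only 6 person-hours remain; take 6/12 of Library for value 21×6/12 = 10.5.
Total value = 32.5.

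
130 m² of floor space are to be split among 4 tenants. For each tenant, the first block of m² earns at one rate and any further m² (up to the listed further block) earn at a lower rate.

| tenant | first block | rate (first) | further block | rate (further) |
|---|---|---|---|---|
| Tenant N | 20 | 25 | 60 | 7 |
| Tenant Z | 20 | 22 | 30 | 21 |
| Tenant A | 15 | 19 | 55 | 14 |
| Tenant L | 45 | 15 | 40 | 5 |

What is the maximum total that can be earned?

Treat each block as its own option and order by rate: Tenant N/first 25 > Tenant Z/first 22 > Tenant Z/second 21 > Tenant A/first 19 > Tenant L/first 15 > Tenant A/second 14 > Tenant N/second 7 > Tenant L/second 5.
Fill Tenant N first block (20 at 25) — 110 left.
Tenant Z/first (22): +20 — 90 left.
Tenant Z/second (21): +30 — 60 left.
Tenant A/first (19): +15 — 45 left.
Tenant L/first (15): +45 — 0 left.
Total = 25×20 + 22×20 + 21×30 + 19×15 + 15×45 = 2530.

2530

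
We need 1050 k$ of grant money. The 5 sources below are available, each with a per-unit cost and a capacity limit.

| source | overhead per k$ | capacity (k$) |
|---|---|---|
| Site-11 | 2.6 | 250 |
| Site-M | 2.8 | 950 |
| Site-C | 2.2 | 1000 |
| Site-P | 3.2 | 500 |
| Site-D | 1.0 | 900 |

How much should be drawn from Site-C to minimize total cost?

150

Cheapest first:
Site-D (1.0): use full 900 — 150 k$ to go.
Take 150 from Site-C at 2.2 to finish.
Site-11, Site-M, Site-P: unused.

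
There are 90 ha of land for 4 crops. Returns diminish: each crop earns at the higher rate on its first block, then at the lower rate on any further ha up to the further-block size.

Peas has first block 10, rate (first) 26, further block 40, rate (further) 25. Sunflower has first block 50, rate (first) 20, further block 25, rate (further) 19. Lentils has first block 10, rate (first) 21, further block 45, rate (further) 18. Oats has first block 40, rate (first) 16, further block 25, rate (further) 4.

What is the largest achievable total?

2070

Order all 8 blocks by rate: Peas/first 26 > Peas/second 25 > Lentils/first 21 > Sunflower/first 20 > Sunflower/second 19 > Lentils/second 18 > Oats/first 16 > Oats/second 4.
Fill Peas first block (10 at 26) ; 80 left.
Peas/second (25): +40 ; 40 left.
Lentils/first (21): +10 ; 30 left.
Sunflower/first: +30 of 50 at 20; pool empty.
Total = 26×10 + 25×40 + 21×10 + 20×30 = 2070.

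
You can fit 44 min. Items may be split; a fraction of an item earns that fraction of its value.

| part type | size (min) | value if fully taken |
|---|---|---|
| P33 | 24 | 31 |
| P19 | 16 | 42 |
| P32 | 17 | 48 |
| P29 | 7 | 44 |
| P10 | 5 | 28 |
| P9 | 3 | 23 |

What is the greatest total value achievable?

Rank by value-to-size ratio: P9 23/3≈7.67, P29 44/7≈6.29, P10 28/5≈5.6, P32 48/17≈2.82, P19 42/16≈2.62, P33 31/24≈1.29.
All 3 min of P9 fit (value 23) → 41 remain.
Take all of P29 (7 min, value 44) → 34 min left.
All 5 min of P10 fit (value 28) → 29 remain.
All 17 min of P32 fit (value 48) → 12 remain.
12 min left: a 12/16 share of P19 gives 42×12/16 = 31.5.
Total value = 174.5.

174.5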